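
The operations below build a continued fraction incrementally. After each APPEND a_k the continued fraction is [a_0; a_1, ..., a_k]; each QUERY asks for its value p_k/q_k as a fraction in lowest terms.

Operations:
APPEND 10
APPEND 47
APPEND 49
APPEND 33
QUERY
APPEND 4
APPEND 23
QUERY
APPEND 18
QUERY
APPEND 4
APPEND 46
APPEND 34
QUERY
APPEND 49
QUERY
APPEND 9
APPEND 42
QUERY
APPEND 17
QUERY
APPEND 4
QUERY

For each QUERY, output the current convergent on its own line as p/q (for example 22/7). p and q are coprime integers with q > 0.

762408/76079
71434991/7128339
1288902559/128616722
8224148467261/820669498803
403225007878790/40236927438511
153167692221686372/15284263618145395
2607488016988044695/260195434524917117
10583119760173865152/1056066001717813863

APPEND 10: p_0 = 10·1 + 0 = 10, q_0 = 10·0 + 1 = 1 → 10/1
APPEND 47: p_1 = 47·10 + 1 = 471, q_1 = 47·1 + 0 = 47 → 471/47
APPEND 49: p_2 = 49·471 + 10 = 23089, q_2 = 49·47 + 1 = 2304 → 23089/2304
APPEND 33: p_3 = 33·23089 + 471 = 762408, q_3 = 33·2304 + 47 = 76079 → 762408/76079
APPEND 4: p_4 = 4·762408 + 23089 = 3072721, q_4 = 4·76079 + 2304 = 306620 → 3072721/306620
APPEND 23: p_5 = 23·3072721 + 762408 = 71434991, q_5 = 23·306620 + 76079 = 7128339 → 71434991/7128339
APPEND 18: p_6 = 18·71434991 + 3072721 = 1288902559, q_6 = 18·7128339 + 306620 = 128616722 → 1288902559/128616722
APPEND 4: p_7 = 4·1288902559 + 71434991 = 5227045227, q_7 = 4·128616722 + 7128339 = 521595227 → 5227045227/521595227
APPEND 46: p_8 = 46·5227045227 + 1288902559 = 241732983001, q_8 = 46·521595227 + 128616722 = 24121997164 → 241732983001/24121997164
APPEND 34: p_9 = 34·241732983001 + 5227045227 = 8224148467261, q_9 = 34·24121997164 + 521595227 = 820669498803 → 8224148467261/820669498803
APPEND 49: p_10 = 49·8224148467261 + 241732983001 = 403225007878790, q_10 = 49·820669498803 + 24121997164 = 40236927438511 → 403225007878790/40236927438511
APPEND 9: p_11 = 9·403225007878790 + 8224148467261 = 3637249219376371, q_11 = 9·40236927438511 + 820669498803 = 362953016445402 → 3637249219376371/362953016445402
APPEND 42: p_12 = 42·3637249219376371 + 403225007878790 = 153167692221686372, q_12 = 42·362953016445402 + 40236927438511 = 15284263618145395 → 153167692221686372/15284263618145395
APPEND 17: p_13 = 17·153167692221686372 + 3637249219376371 = 2607488016988044695, q_13 = 17·15284263618145395 + 362953016445402 = 260195434524917117 → 2607488016988044695/260195434524917117
APPEND 4: p_14 = 4·2607488016988044695 + 153167692221686372 = 10583119760173865152, q_14 = 4·260195434524917117 + 15284263618145395 = 1056066001717813863 → 10583119760173865152/1056066001717813863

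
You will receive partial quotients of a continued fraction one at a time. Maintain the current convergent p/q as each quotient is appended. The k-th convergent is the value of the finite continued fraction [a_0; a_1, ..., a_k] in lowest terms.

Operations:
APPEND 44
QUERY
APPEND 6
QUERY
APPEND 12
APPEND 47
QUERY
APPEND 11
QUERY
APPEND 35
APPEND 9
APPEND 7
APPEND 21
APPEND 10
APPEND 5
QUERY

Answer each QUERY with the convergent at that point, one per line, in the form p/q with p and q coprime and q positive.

APPEND 44: p_0 = 44·1 + 0 = 44, q_0 = 44·0 + 1 = 1 → 44/1
APPEND 6: p_1 = 6·44 + 1 = 265, q_1 = 6·1 + 0 = 6 → 265/6
APPEND 12: p_2 = 12·265 + 44 = 3224, q_2 = 12·6 + 1 = 73 → 3224/73
APPEND 47: p_3 = 47·3224 + 265 = 151793, q_3 = 47·73 + 6 = 3437 → 151793/3437
APPEND 11: p_4 = 11·151793 + 3224 = 1672947, q_4 = 11·3437 + 73 = 37880 → 1672947/37880
APPEND 35: p_5 = 35·1672947 + 151793 = 58704938, q_5 = 35·37880 + 3437 = 1329237 → 58704938/1329237
APPEND 9: p_6 = 9·58704938 + 1672947 = 530017389, q_6 = 9·1329237 + 37880 = 12001013 → 530017389/12001013
APPEND 7: p_7 = 7·530017389 + 58704938 = 3768826661, q_7 = 7·12001013 + 1329237 = 85336328 → 3768826661/85336328
APPEND 21: p_8 = 21·3768826661 + 530017389 = 79675377270, q_8 = 21·85336328 + 12001013 = 1804063901 → 79675377270/1804063901
APPEND 10: p_9 = 10·79675377270 + 3768826661 = 800522599361, q_9 = 10·1804063901 + 85336328 = 18125975338 → 800522599361/18125975338
APPEND 5: p_10 = 5·800522599361 + 79675377270 = 4082288374075, q_10 = 5·18125975338 + 1804063901 = 92433940591 → 4082288374075/92433940591

44/1
265/6
151793/3437
1672947/37880
4082288374075/92433940591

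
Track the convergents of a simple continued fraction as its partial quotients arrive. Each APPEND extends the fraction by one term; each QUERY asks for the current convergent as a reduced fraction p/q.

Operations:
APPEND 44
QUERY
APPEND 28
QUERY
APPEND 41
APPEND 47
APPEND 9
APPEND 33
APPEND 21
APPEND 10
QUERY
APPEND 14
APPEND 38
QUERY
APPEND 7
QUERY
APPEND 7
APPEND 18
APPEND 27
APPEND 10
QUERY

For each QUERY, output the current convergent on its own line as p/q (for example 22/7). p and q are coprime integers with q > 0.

APPEND 44: p_0 = 44·1 + 0 = 44, q_0 = 44·0 + 1 = 1 → 44/1
APPEND 28: p_1 = 28·44 + 1 = 1233, q_1 = 28·1 + 0 = 28 → 1233/28
APPEND 41: p_2 = 41·1233 + 44 = 50597, q_2 = 41·28 + 1 = 1149 → 50597/1149
APPEND 47: p_3 = 47·50597 + 1233 = 2379292, q_3 = 47·1149 + 28 = 54031 → 2379292/54031
APPEND 9: p_4 = 9·2379292 + 50597 = 21464225, q_4 = 9·54031 + 1149 = 487428 → 21464225/487428
APPEND 33: p_5 = 33·21464225 + 2379292 = 710698717, q_5 = 33·487428 + 54031 = 16139155 → 710698717/16139155
APPEND 21: p_6 = 21·710698717 + 21464225 = 14946137282, q_6 = 21·16139155 + 487428 = 339409683 → 14946137282/339409683
APPEND 10: p_7 = 10·14946137282 + 710698717 = 150172071537, q_7 = 10·339409683 + 16139155 = 3410235985 → 150172071537/3410235985
APPEND 14: p_8 = 14·150172071537 + 14946137282 = 2117355138800, q_8 = 14·3410235985 + 339409683 = 48082713473 → 2117355138800/48082713473
APPEND 38: p_9 = 38·2117355138800 + 150172071537 = 80609667345937, q_9 = 38·48082713473 + 3410235985 = 1830553347959 → 80609667345937/1830553347959
APPEND 7: p_10 = 7·80609667345937 + 2117355138800 = 566385026560359, q_10 = 7·1830553347959 + 48082713473 = 12861956149186 → 566385026560359/12861956149186
APPEND 7: p_11 = 7·566385026560359 + 80609667345937 = 4045304853268450, q_11 = 7·12861956149186 + 1830553347959 = 91864246392261 → 4045304853268450/91864246392261
APPEND 18: p_12 = 18·4045304853268450 + 566385026560359 = 73381872385392459, q_12 = 18·91864246392261 + 12861956149186 = 1666418391209884 → 73381872385392459/1666418391209884
APPEND 27: p_13 = 27·73381872385392459 + 4045304853268450 = 1985355859258864843, q_13 = 27·1666418391209884 + 91864246392261 = 45085160809059129 → 1985355859258864843/45085160809059129
APPEND 10: p_14 = 10·1985355859258864843 + 73381872385392459 = 19926940464974040889, q_14 = 10·45085160809059129 + 1666418391209884 = 452518026481801174 → 19926940464974040889/452518026481801174

44/1
1233/28
150172071537/3410235985
80609667345937/1830553347959
566385026560359/12861956149186
19926940464974040889/452518026481801174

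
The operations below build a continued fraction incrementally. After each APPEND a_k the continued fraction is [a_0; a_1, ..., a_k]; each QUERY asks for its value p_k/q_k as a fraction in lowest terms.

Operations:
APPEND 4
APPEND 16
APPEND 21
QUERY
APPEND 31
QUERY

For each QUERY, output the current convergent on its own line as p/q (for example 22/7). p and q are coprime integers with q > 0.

1369/337
42504/10463

APPEND 4: p_0 = 4·1 + 0 = 4, q_0 = 4·0 + 1 = 1 → 4/1
APPEND 16: p_1 = 16·4 + 1 = 65, q_1 = 16·1 + 0 = 16 → 65/16
APPEND 21: p_2 = 21·65 + 4 = 1369, q_2 = 21·16 + 1 = 337 → 1369/337
APPEND 31: p_3 = 31·1369 + 65 = 42504, q_3 = 31·337 + 16 = 10463 → 42504/10463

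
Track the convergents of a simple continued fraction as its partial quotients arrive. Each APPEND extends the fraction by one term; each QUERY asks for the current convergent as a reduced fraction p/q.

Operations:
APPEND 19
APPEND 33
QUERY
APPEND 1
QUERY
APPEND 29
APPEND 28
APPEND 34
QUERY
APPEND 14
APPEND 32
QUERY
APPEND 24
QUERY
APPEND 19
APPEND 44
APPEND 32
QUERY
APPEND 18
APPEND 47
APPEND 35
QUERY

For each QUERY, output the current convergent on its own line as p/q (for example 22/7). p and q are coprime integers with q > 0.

APPEND 19: p_0 = 19·1 + 0 = 19, q_0 = 19·0 + 1 = 1 → 19/1
APPEND 33: p_1 = 33·19 + 1 = 628, q_1 = 33·1 + 0 = 33 → 628/33
APPEND 1: p_2 = 1·628 + 19 = 647, q_2 = 1·33 + 1 = 34 → 647/34
APPEND 29: p_3 = 29·647 + 628 = 19391, q_3 = 29·34 + 33 = 1019 → 19391/1019
APPEND 28: p_4 = 28·19391 + 647 = 543595, q_4 = 28·1019 + 34 = 28566 → 543595/28566
APPEND 34: p_5 = 34·543595 + 19391 = 18501621, q_5 = 34·28566 + 1019 = 972263 → 18501621/972263
APPEND 14: p_6 = 14·18501621 + 543595 = 259566289, q_6 = 14·972263 + 28566 = 13640248 → 259566289/13640248
APPEND 32: p_7 = 32·259566289 + 18501621 = 8324622869, q_7 = 32·13640248 + 972263 = 437460199 → 8324622869/437460199
APPEND 24: p_8 = 24·8324622869 + 259566289 = 200050515145, q_8 = 24·437460199 + 13640248 = 10512685024 → 200050515145/10512685024
APPEND 19: p_9 = 19·200050515145 + 8324622869 = 3809284410624, q_9 = 19·10512685024 + 437460199 = 200178475655 → 3809284410624/200178475655
APPEND 44: p_10 = 44·3809284410624 + 200050515145 = 167808564582601, q_10 = 44·200178475655 + 10512685024 = 8818365613844 → 167808564582601/8818365613844
APPEND 32: p_11 = 32·167808564582601 + 3809284410624 = 5373683351053856, q_11 = 32·8818365613844 + 200178475655 = 282387878118663 → 5373683351053856/282387878118663
APPEND 18: p_12 = 18·5373683351053856 + 167808564582601 = 96894108883552009, q_12 = 18·282387878118663 + 8818365613844 = 5091800171749778 → 96894108883552009/5091800171749778
APPEND 47: p_13 = 47·96894108883552009 + 5373683351053856 = 4559396800877998279, q_13 = 47·5091800171749778 + 282387878118663 = 239596995950358229 → 4559396800877998279/239596995950358229
APPEND 35: p_14 = 35·4559396800877998279 + 96894108883552009 = 159675782139613491774, q_14 = 35·239596995950358229 + 5091800171749778 = 8390986658434287793 → 159675782139613491774/8390986658434287793

628/33
647/34
18501621/972263
8324622869/437460199
200050515145/10512685024
5373683351053856/282387878118663
159675782139613491774/8390986658434287793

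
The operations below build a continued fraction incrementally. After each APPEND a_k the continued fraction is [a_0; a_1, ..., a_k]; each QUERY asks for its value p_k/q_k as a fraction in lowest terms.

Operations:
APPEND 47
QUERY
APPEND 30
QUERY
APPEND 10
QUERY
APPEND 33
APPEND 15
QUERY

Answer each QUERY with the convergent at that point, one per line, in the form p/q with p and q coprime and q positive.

47/1
1411/30
14157/301
7043037/149746

APPEND 47: p_0 = 47·1 + 0 = 47, q_0 = 47·0 + 1 = 1 → 47/1
APPEND 30: p_1 = 30·47 + 1 = 1411, q_1 = 30·1 + 0 = 30 → 1411/30
APPEND 10: p_2 = 10·1411 + 47 = 14157, q_2 = 10·30 + 1 = 301 → 14157/301
APPEND 33: p_3 = 33·14157 + 1411 = 468592, q_3 = 33·301 + 30 = 9963 → 468592/9963
APPEND 15: p_4 = 15·468592 + 14157 = 7043037, q_4 = 15·9963 + 301 = 149746 → 7043037/149746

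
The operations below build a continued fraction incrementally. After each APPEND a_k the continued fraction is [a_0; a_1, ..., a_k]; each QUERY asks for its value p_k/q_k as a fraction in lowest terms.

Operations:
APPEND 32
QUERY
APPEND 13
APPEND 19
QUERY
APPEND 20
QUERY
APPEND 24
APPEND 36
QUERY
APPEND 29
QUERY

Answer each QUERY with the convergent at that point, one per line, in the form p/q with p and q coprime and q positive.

APPEND 32: p_0 = 32·1 + 0 = 32, q_0 = 32·0 + 1 = 1 → 32/1
APPEND 13: p_1 = 13·32 + 1 = 417, q_1 = 13·1 + 0 = 13 → 417/13
APPEND 19: p_2 = 19·417 + 32 = 7955, q_2 = 19·13 + 1 = 248 → 7955/248
APPEND 20: p_3 = 20·7955 + 417 = 159517, q_3 = 20·248 + 13 = 4973 → 159517/4973
APPEND 24: p_4 = 24·159517 + 7955 = 3836363, q_4 = 24·4973 + 248 = 119600 → 3836363/119600
APPEND 36: p_5 = 36·3836363 + 159517 = 138268585, q_5 = 36·119600 + 4973 = 4310573 → 138268585/4310573
APPEND 29: p_6 = 29·138268585 + 3836363 = 4013625328, q_6 = 29·4310573 + 119600 = 125126217 → 4013625328/125126217

32/1
7955/248
159517/4973
138268585/4310573
4013625328/125126217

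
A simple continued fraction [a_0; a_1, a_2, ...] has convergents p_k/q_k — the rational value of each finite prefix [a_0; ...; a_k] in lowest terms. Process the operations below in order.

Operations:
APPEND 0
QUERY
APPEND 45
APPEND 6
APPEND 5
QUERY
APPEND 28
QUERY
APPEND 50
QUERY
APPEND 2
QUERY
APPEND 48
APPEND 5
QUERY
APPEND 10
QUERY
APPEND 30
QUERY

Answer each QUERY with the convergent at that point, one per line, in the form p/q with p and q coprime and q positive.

0/1
31/1400
874/39471
43731/1974950
88336/3989371
21507631/971313161
219360169/9906596368
6602312701/298169204201

APPEND 0: p_0 = 0·1 + 0 = 0, q_0 = 0·0 + 1 = 1 → 0/1
APPEND 45: p_1 = 45·0 + 1 = 1, q_1 = 45·1 + 0 = 45 → 1/45
APPEND 6: p_2 = 6·1 + 0 = 6, q_2 = 6·45 + 1 = 271 → 6/271
APPEND 5: p_3 = 5·6 + 1 = 31, q_3 = 5·271 + 45 = 1400 → 31/1400
APPEND 28: p_4 = 28·31 + 6 = 874, q_4 = 28·1400 + 271 = 39471 → 874/39471
APPEND 50: p_5 = 50·874 + 31 = 43731, q_5 = 50·39471 + 1400 = 1974950 → 43731/1974950
APPEND 2: p_6 = 2·43731 + 874 = 88336, q_6 = 2·1974950 + 39471 = 3989371 → 88336/3989371
APPEND 48: p_7 = 48·88336 + 43731 = 4283859, q_7 = 48·3989371 + 1974950 = 193464758 → 4283859/193464758
APPEND 5: p_8 = 5·4283859 + 88336 = 21507631, q_8 = 5·193464758 + 3989371 = 971313161 → 21507631/971313161
APPEND 10: p_9 = 10·21507631 + 4283859 = 219360169, q_9 = 10·971313161 + 193464758 = 9906596368 → 219360169/9906596368
APPEND 30: p_10 = 30·219360169 + 21507631 = 6602312701, q_10 = 30·9906596368 + 971313161 = 298169204201 → 6602312701/298169204201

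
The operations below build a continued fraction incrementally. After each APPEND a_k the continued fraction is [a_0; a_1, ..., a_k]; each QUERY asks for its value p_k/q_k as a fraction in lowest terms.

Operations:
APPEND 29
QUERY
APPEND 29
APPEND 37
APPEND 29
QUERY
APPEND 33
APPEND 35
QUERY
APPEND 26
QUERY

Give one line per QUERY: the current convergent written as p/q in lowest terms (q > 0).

APPEND 29: p_0 = 29·1 + 0 = 29, q_0 = 29·0 + 1 = 1 → 29/1
APPEND 29: p_1 = 29·29 + 1 = 842, q_1 = 29·1 + 0 = 29 → 842/29
APPEND 37: p_2 = 37·842 + 29 = 31183, q_2 = 37·29 + 1 = 1074 → 31183/1074
APPEND 29: p_3 = 29·31183 + 842 = 905149, q_3 = 29·1074 + 29 = 31175 → 905149/31175
APPEND 33: p_4 = 33·905149 + 31183 = 29901100, q_4 = 33·31175 + 1074 = 1029849 → 29901100/1029849
APPEND 35: p_5 = 35·29901100 + 905149 = 1047443649, q_5 = 35·1029849 + 31175 = 36075890 → 1047443649/36075890
APPEND 26: p_6 = 26·1047443649 + 29901100 = 27263435974, q_6 = 26·36075890 + 1029849 = 939002989 → 27263435974/939002989

29/1
905149/31175
1047443649/36075890
27263435974/939002989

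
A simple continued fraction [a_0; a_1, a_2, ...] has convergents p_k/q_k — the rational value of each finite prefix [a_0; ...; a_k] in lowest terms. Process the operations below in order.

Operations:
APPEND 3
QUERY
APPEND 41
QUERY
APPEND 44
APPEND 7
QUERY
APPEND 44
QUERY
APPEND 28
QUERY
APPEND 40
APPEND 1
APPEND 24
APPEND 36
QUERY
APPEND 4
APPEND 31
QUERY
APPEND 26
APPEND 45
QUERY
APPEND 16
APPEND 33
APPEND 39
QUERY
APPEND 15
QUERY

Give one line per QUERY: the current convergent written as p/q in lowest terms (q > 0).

APPEND 3: p_0 = 3·1 + 0 = 3, q_0 = 3·0 + 1 = 1 → 3/1
APPEND 41: p_1 = 41·3 + 1 = 124, q_1 = 41·1 + 0 = 41 → 124/41
APPEND 44: p_2 = 44·124 + 3 = 5459, q_2 = 44·41 + 1 = 1805 → 5459/1805
APPEND 7: p_3 = 7·5459 + 124 = 38337, q_3 = 7·1805 + 41 = 12676 → 38337/12676
APPEND 44: p_4 = 44·38337 + 5459 = 1692287, q_4 = 44·12676 + 1805 = 559549 → 1692287/559549
APPEND 28: p_5 = 28·1692287 + 38337 = 47422373, q_5 = 28·559549 + 12676 = 15680048 → 47422373/15680048
APPEND 40: p_6 = 40·47422373 + 1692287 = 1898587207, q_6 = 40·15680048 + 559549 = 627761469 → 1898587207/627761469
APPEND 1: p_7 = 1·1898587207 + 47422373 = 1946009580, q_7 = 1·627761469 + 15680048 = 643441517 → 1946009580/643441517
APPEND 24: p_8 = 24·1946009580 + 1898587207 = 48602817127, q_8 = 24·643441517 + 627761469 = 16070357877 → 48602817127/16070357877
APPEND 36: p_9 = 36·48602817127 + 1946009580 = 1751647426152, q_9 = 36·16070357877 + 643441517 = 579176325089 → 1751647426152/579176325089
APPEND 4: p_10 = 4·1751647426152 + 48602817127 = 7055192521735, q_10 = 4·579176325089 + 16070357877 = 2332775658233 → 7055192521735/2332775658233
APPEND 31: p_11 = 31·7055192521735 + 1751647426152 = 220462615599937, q_11 = 31·2332775658233 + 579176325089 = 72895221730312 → 220462615599937/72895221730312
APPEND 26: p_12 = 26·220462615599937 + 7055192521735 = 5739083198120097, q_12 = 26·72895221730312 + 2332775658233 = 1897608540646345 → 5739083198120097/1897608540646345
APPEND 45: p_13 = 45·5739083198120097 + 220462615599937 = 258479206531004302, q_13 = 45·1897608540646345 + 72895221730312 = 85465279550815837 → 258479206531004302/85465279550815837
APPEND 16: p_14 = 16·258479206531004302 + 5739083198120097 = 4141406387694188929, q_14 = 16·85465279550815837 + 1897608540646345 = 1369342081353699737 → 4141406387694188929/1369342081353699737
APPEND 33: p_15 = 33·4141406387694188929 + 258479206531004302 = 136924890000439238959, q_15 = 33·1369342081353699737 + 85465279550815837 = 45273753964222907158 → 136924890000439238959/45273753964222907158
APPEND 39: p_16 = 39·136924890000439238959 + 4141406387694188929 = 5344212116404824508330, q_16 = 39·45273753964222907158 + 1369342081353699737 = 1767045746686047078899 → 5344212116404824508330/1767045746686047078899
APPEND 15: p_17 = 15·5344212116404824508330 + 136924890000439238959 = 80300106636072806863909, q_17 = 15·1767045746686047078899 + 45273753964222907158 = 26550959954254929090643 → 80300106636072806863909/26550959954254929090643

3/1
124/41
38337/12676
1692287/559549
47422373/15680048
1751647426152/579176325089
220462615599937/72895221730312
258479206531004302/85465279550815837
5344212116404824508330/1767045746686047078899
80300106636072806863909/26550959954254929090643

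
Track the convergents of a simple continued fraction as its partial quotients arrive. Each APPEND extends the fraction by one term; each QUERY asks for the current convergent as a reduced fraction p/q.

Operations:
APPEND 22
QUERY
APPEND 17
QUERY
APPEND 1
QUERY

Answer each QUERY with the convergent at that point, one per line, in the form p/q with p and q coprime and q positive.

APPEND 22: p_0 = 22·1 + 0 = 22, q_0 = 22·0 + 1 = 1 → 22/1
APPEND 17: p_1 = 17·22 + 1 = 375, q_1 = 17·1 + 0 = 17 → 375/17
APPEND 1: p_2 = 1·375 + 22 = 397, q_2 = 1·17 + 1 = 18 → 397/18

22/1
375/17
397/18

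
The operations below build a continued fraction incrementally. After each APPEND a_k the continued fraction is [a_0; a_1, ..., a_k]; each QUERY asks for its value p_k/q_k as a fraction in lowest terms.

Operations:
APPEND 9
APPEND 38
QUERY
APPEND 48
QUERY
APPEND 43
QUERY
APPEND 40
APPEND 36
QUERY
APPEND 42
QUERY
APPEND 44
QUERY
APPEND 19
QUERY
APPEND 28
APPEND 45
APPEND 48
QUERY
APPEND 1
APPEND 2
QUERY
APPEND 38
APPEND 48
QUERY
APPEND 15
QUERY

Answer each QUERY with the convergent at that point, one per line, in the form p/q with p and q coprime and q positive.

343/38
16473/1825
708682/78513
1021803790/113202933
42944122933/4757665531
1890563212842/209450486297
35963645166931/3984316905174
2181900003831625198/241726917010604561
6636570475295031356/735248048810429241
12218653208728553972492/1353672196242229157145
183534215144225252481987/20333269130054133580673

APPEND 9: p_0 = 9·1 + 0 = 9, q_0 = 9·0 + 1 = 1 → 9/1
APPEND 38: p_1 = 38·9 + 1 = 343, q_1 = 38·1 + 0 = 38 → 343/38
APPEND 48: p_2 = 48·343 + 9 = 16473, q_2 = 48·38 + 1 = 1825 → 16473/1825
APPEND 43: p_3 = 43·16473 + 343 = 708682, q_3 = 43·1825 + 38 = 78513 → 708682/78513
APPEND 40: p_4 = 40·708682 + 16473 = 28363753, q_4 = 40·78513 + 1825 = 3142345 → 28363753/3142345
APPEND 36: p_5 = 36·28363753 + 708682 = 1021803790, q_5 = 36·3142345 + 78513 = 113202933 → 1021803790/113202933
APPEND 42: p_6 = 42·1021803790 + 28363753 = 42944122933, q_6 = 42·113202933 + 3142345 = 4757665531 → 42944122933/4757665531
APPEND 44: p_7 = 44·42944122933 + 1021803790 = 1890563212842, q_7 = 44·4757665531 + 113202933 = 209450486297 → 1890563212842/209450486297
APPEND 19: p_8 = 19·1890563212842 + 42944122933 = 35963645166931, q_8 = 19·209450486297 + 4757665531 = 3984316905174 → 35963645166931/3984316905174
APPEND 28: p_9 = 28·35963645166931 + 1890563212842 = 1008872627886910, q_9 = 28·3984316905174 + 209450486297 = 111770323831169 → 1008872627886910/111770323831169
APPEND 45: p_10 = 45·1008872627886910 + 35963645166931 = 45435231900077881, q_10 = 45·111770323831169 + 3984316905174 = 5033648889307779 → 45435231900077881/5033648889307779
APPEND 48: p_11 = 48·45435231900077881 + 1008872627886910 = 2181900003831625198, q_11 = 48·5033648889307779 + 111770323831169 = 241726917010604561 → 2181900003831625198/241726917010604561
APPEND 1: p_12 = 1·2181900003831625198 + 45435231900077881 = 2227335235731703079, q_12 = 1·241726917010604561 + 5033648889307779 = 246760565899912340 → 2227335235731703079/246760565899912340
APPEND 2: p_13 = 2·2227335235731703079 + 2181900003831625198 = 6636570475295031356, q_13 = 2·246760565899912340 + 241726917010604561 = 735248048810429241 → 6636570475295031356/735248048810429241
APPEND 38: p_14 = 38·6636570475295031356 + 2227335235731703079 = 254417013296942894607, q_14 = 38·735248048810429241 + 246760565899912340 = 28186186420696223498 → 254417013296942894607/28186186420696223498
APPEND 48: p_15 = 48·254417013296942894607 + 6636570475295031356 = 12218653208728553972492, q_15 = 48·28186186420696223498 + 735248048810429241 = 1353672196242229157145 → 12218653208728553972492/1353672196242229157145
APPEND 15: p_16 = 15·12218653208728553972492 + 254417013296942894607 = 183534215144225252481987, q_16 = 15·1353672196242229157145 + 28186186420696223498 = 20333269130054133580673 → 183534215144225252481987/20333269130054133580673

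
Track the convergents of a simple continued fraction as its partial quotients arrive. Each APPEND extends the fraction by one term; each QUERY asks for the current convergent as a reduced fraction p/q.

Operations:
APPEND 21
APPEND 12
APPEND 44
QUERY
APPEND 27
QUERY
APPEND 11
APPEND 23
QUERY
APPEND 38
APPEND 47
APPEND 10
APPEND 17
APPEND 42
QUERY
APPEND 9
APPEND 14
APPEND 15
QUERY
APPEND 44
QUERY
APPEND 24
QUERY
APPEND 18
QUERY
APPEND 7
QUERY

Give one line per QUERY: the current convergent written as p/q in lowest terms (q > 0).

APPEND 21: p_0 = 21·1 + 0 = 21, q_0 = 21·0 + 1 = 1 → 21/1
APPEND 12: p_1 = 12·21 + 1 = 253, q_1 = 12·1 + 0 = 12 → 253/12
APPEND 44: p_2 = 44·253 + 21 = 11153, q_2 = 44·12 + 1 = 529 → 11153/529
APPEND 27: p_3 = 27·11153 + 253 = 301384, q_3 = 27·529 + 12 = 14295 → 301384/14295
APPEND 11: p_4 = 11·301384 + 11153 = 3326377, q_4 = 11·14295 + 529 = 157774 → 3326377/157774
APPEND 23: p_5 = 23·3326377 + 301384 = 76808055, q_5 = 23·157774 + 14295 = 3643097 → 76808055/3643097
APPEND 38: p_6 = 38·76808055 + 3326377 = 2922032467, q_6 = 38·3643097 + 157774 = 138595460 → 2922032467/138595460
APPEND 47: p_7 = 47·2922032467 + 76808055 = 137412334004, q_7 = 47·138595460 + 3643097 = 6517629717 → 137412334004/6517629717
APPEND 10: p_8 = 10·137412334004 + 2922032467 = 1377045372507, q_8 = 10·6517629717 + 138595460 = 65314892630 → 1377045372507/65314892630
APPEND 17: p_9 = 17·1377045372507 + 137412334004 = 23547183666623, q_9 = 17·65314892630 + 6517629717 = 1116870804427 → 23547183666623/1116870804427
APPEND 42: p_10 = 42·23547183666623 + 1377045372507 = 990358759370673, q_10 = 42·1116870804427 + 65314892630 = 46973888678564 → 990358759370673/46973888678564
APPEND 9: p_11 = 9·990358759370673 + 23547183666623 = 8936776018002680, q_11 = 9·46973888678564 + 1116870804427 = 423881868911503 → 8936776018002680/423881868911503
APPEND 14: p_12 = 14·8936776018002680 + 990358759370673 = 126105223011408193, q_12 = 14·423881868911503 + 46973888678564 = 5981320053439606 → 126105223011408193/5981320053439606
APPEND 15: p_13 = 15·126105223011408193 + 8936776018002680 = 1900515121189125575, q_13 = 15·5981320053439606 + 423881868911503 = 90143682670505593 → 1900515121189125575/90143682670505593
APPEND 44: p_14 = 44·1900515121189125575 + 126105223011408193 = 83748770555332933493, q_14 = 44·90143682670505593 + 5981320053439606 = 3972303357555685698 → 83748770555332933493/3972303357555685698
APPEND 24: p_15 = 24·83748770555332933493 + 1900515121189125575 = 2011871008449179529407, q_15 = 24·3972303357555685698 + 90143682670505593 = 95425424264006962345 → 2011871008449179529407/95425424264006962345
APPEND 18: p_16 = 18·2011871008449179529407 + 83748770555332933493 = 36297426922640564462819, q_16 = 18·95425424264006962345 + 3972303357555685698 = 1721629940109681007908 → 36297426922640564462819/1721629940109681007908
APPEND 7: p_17 = 7·36297426922640564462819 + 2011871008449179529407 = 256093859466933130769140, q_17 = 7·1721629940109681007908 + 95425424264006962345 = 12146835005031774017701 → 256093859466933130769140/12146835005031774017701

11153/529
301384/14295
76808055/3643097
990358759370673/46973888678564
1900515121189125575/90143682670505593
83748770555332933493/3972303357555685698
2011871008449179529407/95425424264006962345
36297426922640564462819/1721629940109681007908
256093859466933130769140/12146835005031774017701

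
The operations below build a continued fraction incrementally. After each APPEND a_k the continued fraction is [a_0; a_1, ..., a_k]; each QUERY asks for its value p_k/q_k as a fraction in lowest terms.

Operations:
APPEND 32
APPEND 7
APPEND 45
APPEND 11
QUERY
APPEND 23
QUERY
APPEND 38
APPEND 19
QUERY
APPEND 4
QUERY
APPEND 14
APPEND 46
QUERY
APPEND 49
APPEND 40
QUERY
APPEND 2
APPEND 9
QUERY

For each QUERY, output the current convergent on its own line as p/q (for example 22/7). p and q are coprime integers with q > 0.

111952/3483
2585053/80425
1871120407/58213452
7582825594/235913441
4976994046852/154841988237
9764206553025692/303779578997797
187715751158258387/5840127566785294

APPEND 32: p_0 = 32·1 + 0 = 32, q_0 = 32·0 + 1 = 1 → 32/1
APPEND 7: p_1 = 7·32 + 1 = 225, q_1 = 7·1 + 0 = 7 → 225/7
APPEND 45: p_2 = 45·225 + 32 = 10157, q_2 = 45·7 + 1 = 316 → 10157/316
APPEND 11: p_3 = 11·10157 + 225 = 111952, q_3 = 11·316 + 7 = 3483 → 111952/3483
APPEND 23: p_4 = 23·111952 + 10157 = 2585053, q_4 = 23·3483 + 316 = 80425 → 2585053/80425
APPEND 38: p_5 = 38·2585053 + 111952 = 98343966, q_5 = 38·80425 + 3483 = 3059633 → 98343966/3059633
APPEND 19: p_6 = 19·98343966 + 2585053 = 1871120407, q_6 = 19·3059633 + 80425 = 58213452 → 1871120407/58213452
APPEND 4: p_7 = 4·1871120407 + 98343966 = 7582825594, q_7 = 4·58213452 + 3059633 = 235913441 → 7582825594/235913441
APPEND 14: p_8 = 14·7582825594 + 1871120407 = 108030678723, q_8 = 14·235913441 + 58213452 = 3361001626 → 108030678723/3361001626
APPEND 46: p_9 = 46·108030678723 + 7582825594 = 4976994046852, q_9 = 46·3361001626 + 235913441 = 154841988237 → 4976994046852/154841988237
APPEND 49: p_10 = 49·4976994046852 + 108030678723 = 243980738974471, q_10 = 49·154841988237 + 3361001626 = 7590618425239 → 243980738974471/7590618425239
APPEND 40: p_11 = 40·243980738974471 + 4976994046852 = 9764206553025692, q_11 = 40·7590618425239 + 154841988237 = 303779578997797 → 9764206553025692/303779578997797
APPEND 2: p_12 = 2·9764206553025692 + 243980738974471 = 19772393845025855, q_12 = 2·303779578997797 + 7590618425239 = 615149776420833 → 19772393845025855/615149776420833
APPEND 9: p_13 = 9·19772393845025855 + 9764206553025692 = 187715751158258387, q_13 = 9·615149776420833 + 303779578997797 = 5840127566785294 → 187715751158258387/5840127566785294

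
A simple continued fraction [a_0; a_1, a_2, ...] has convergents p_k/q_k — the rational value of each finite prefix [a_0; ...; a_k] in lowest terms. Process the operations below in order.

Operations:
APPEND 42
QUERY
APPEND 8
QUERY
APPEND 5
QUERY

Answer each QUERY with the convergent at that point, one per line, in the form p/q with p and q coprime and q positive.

42/1
337/8
1727/41

APPEND 42: p_0 = 42·1 + 0 = 42, q_0 = 42·0 + 1 = 1 → 42/1
APPEND 8: p_1 = 8·42 + 1 = 337, q_1 = 8·1 + 0 = 8 → 337/8
APPEND 5: p_2 = 5·337 + 42 = 1727, q_2 = 5·8 + 1 = 41 → 1727/41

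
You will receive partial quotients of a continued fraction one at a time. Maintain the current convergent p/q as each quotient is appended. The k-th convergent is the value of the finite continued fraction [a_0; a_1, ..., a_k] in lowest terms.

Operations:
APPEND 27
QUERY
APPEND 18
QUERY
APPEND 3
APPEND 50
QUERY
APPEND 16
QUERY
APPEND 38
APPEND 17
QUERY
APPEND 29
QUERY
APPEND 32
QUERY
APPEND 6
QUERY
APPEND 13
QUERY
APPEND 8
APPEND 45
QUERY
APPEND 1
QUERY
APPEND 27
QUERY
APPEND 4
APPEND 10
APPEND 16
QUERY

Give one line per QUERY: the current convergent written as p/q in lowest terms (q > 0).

27/1
487/18
74887/2768
1199680/44343
777466039/28736977
22592177858/835060135
723727157495/26750661297
4364955122828/161339027917
57468143754259/2124158024218
20942422875814759/774081302998963
21406532980971659/791235906220624
598918813362049552/22137450770955811
398732868628889141419/14738106489732355724

APPEND 27: p_0 = 27·1 + 0 = 27, q_0 = 27·0 + 1 = 1 → 27/1
APPEND 18: p_1 = 18·27 + 1 = 487, q_1 = 18·1 + 0 = 18 → 487/18
APPEND 3: p_2 = 3·487 + 27 = 1488, q_2 = 3·18 + 1 = 55 → 1488/55
APPEND 50: p_3 = 50·1488 + 487 = 74887, q_3 = 50·55 + 18 = 2768 → 74887/2768
APPEND 16: p_4 = 16·74887 + 1488 = 1199680, q_4 = 16·2768 + 55 = 44343 → 1199680/44343
APPEND 38: p_5 = 38·1199680 + 74887 = 45662727, q_5 = 38·44343 + 2768 = 1687802 → 45662727/1687802
APPEND 17: p_6 = 17·45662727 + 1199680 = 777466039, q_6 = 17·1687802 + 44343 = 28736977 → 777466039/28736977
APPEND 29: p_7 = 29·777466039 + 45662727 = 22592177858, q_7 = 29·28736977 + 1687802 = 835060135 → 22592177858/835060135
APPEND 32: p_8 = 32·22592177858 + 777466039 = 723727157495, q_8 = 32·835060135 + 28736977 = 26750661297 → 723727157495/26750661297
APPEND 6: p_9 = 6·723727157495 + 22592177858 = 4364955122828, q_9 = 6·26750661297 + 835060135 = 161339027917 → 4364955122828/161339027917
APPEND 13: p_10 = 13·4364955122828 + 723727157495 = 57468143754259, q_10 = 13·161339027917 + 26750661297 = 2124158024218 → 57468143754259/2124158024218
APPEND 8: p_11 = 8·57468143754259 + 4364955122828 = 464110105156900, q_11 = 8·2124158024218 + 161339027917 = 17154603221661 → 464110105156900/17154603221661
APPEND 45: p_12 = 45·464110105156900 + 57468143754259 = 20942422875814759, q_12 = 45·17154603221661 + 2124158024218 = 774081302998963 → 20942422875814759/774081302998963
APPEND 1: p_13 = 1·20942422875814759 + 464110105156900 = 21406532980971659, q_13 = 1·774081302998963 + 17154603221661 = 791235906220624 → 21406532980971659/791235906220624
APPEND 27: p_14 = 27·21406532980971659 + 20942422875814759 = 598918813362049552, q_14 = 27·791235906220624 + 774081302998963 = 22137450770955811 → 598918813362049552/22137450770955811
APPEND 4: p_15 = 4·598918813362049552 + 21406532980971659 = 2417081786429169867, q_15 = 4·22137450770955811 + 791235906220624 = 89341038990043868 → 2417081786429169867/89341038990043868
APPEND 10: p_16 = 10·2417081786429169867 + 598918813362049552 = 24769736677653748222, q_16 = 10·89341038990043868 + 22137450770955811 = 915547840671394491 → 24769736677653748222/915547840671394491
APPEND 16: p_17 = 16·24769736677653748222 + 2417081786429169867 = 398732868628889141419, q_17 = 16·915547840671394491 + 89341038990043868 = 14738106489732355724 → 398732868628889141419/14738106489732355724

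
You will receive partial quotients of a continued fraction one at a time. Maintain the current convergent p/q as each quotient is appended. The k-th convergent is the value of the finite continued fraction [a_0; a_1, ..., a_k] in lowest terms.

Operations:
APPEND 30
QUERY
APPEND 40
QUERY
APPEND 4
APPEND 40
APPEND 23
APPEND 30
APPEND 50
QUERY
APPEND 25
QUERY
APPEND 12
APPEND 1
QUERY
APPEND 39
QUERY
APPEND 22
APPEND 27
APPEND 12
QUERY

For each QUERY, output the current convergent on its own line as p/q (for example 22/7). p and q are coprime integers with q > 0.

30/1
1201/40
6733813287/224274701
168479918846/5611350035
2196972758285/73171825156
87710430412554/2921261656205
628896118761154373/20945856824915910

APPEND 30: p_0 = 30·1 + 0 = 30, q_0 = 30·0 + 1 = 1 → 30/1
APPEND 40: p_1 = 40·30 + 1 = 1201, q_1 = 40·1 + 0 = 40 → 1201/40
APPEND 4: p_2 = 4·1201 + 30 = 4834, q_2 = 4·40 + 1 = 161 → 4834/161
APPEND 40: p_3 = 40·4834 + 1201 = 194561, q_3 = 40·161 + 40 = 6480 → 194561/6480
APPEND 23: p_4 = 23·194561 + 4834 = 4479737, q_4 = 23·6480 + 161 = 149201 → 4479737/149201
APPEND 30: p_5 = 30·4479737 + 194561 = 134586671, q_5 = 30·149201 + 6480 = 4482510 → 134586671/4482510
APPEND 50: p_6 = 50·134586671 + 4479737 = 6733813287, q_6 = 50·4482510 + 149201 = 224274701 → 6733813287/224274701
APPEND 25: p_7 = 25·6733813287 + 134586671 = 168479918846, q_7 = 25·224274701 + 4482510 = 5611350035 → 168479918846/5611350035
APPEND 12: p_8 = 12·168479918846 + 6733813287 = 2028492839439, q_8 = 12·5611350035 + 224274701 = 67560475121 → 2028492839439/67560475121
APPEND 1: p_9 = 1·2028492839439 + 168479918846 = 2196972758285, q_9 = 1·67560475121 + 5611350035 = 73171825156 → 2196972758285/73171825156
APPEND 39: p_10 = 39·2196972758285 + 2028492839439 = 87710430412554, q_10 = 39·73171825156 + 67560475121 = 2921261656205 → 87710430412554/2921261656205
APPEND 22: p_11 = 22·87710430412554 + 2196972758285 = 1931826441834473, q_11 = 22·2921261656205 + 73171825156 = 64340928261666 → 1931826441834473/64340928261666
APPEND 27: p_12 = 27·1931826441834473 + 87710430412554 = 52247024359943325, q_12 = 27·64340928261666 + 2921261656205 = 1740126324721187 → 52247024359943325/1740126324721187
APPEND 12: p_13 = 12·52247024359943325 + 1931826441834473 = 628896118761154373, q_13 = 12·1740126324721187 + 64340928261666 = 20945856824915910 → 628896118761154373/20945856824915910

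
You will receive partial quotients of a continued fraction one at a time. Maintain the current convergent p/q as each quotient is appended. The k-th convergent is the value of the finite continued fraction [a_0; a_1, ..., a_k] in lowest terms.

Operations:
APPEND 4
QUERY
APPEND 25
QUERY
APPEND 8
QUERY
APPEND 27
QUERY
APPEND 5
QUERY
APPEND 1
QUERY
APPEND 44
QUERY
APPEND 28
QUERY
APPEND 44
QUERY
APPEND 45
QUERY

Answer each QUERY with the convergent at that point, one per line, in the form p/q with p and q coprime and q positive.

4/1
101/25
812/201
22025/5452
110937/27461
132962/32913
5961265/1475633
167048382/41350637
7356090073/1820903661
331191101667/81982015382

APPEND 4: p_0 = 4·1 + 0 = 4, q_0 = 4·0 + 1 = 1 → 4/1
APPEND 25: p_1 = 25·4 + 1 = 101, q_1 = 25·1 + 0 = 25 → 101/25
APPEND 8: p_2 = 8·101 + 4 = 812, q_2 = 8·25 + 1 = 201 → 812/201
APPEND 27: p_3 = 27·812 + 101 = 22025, q_3 = 27·201 + 25 = 5452 → 22025/5452
APPEND 5: p_4 = 5·22025 + 812 = 110937, q_4 = 5·5452 + 201 = 27461 → 110937/27461
APPEND 1: p_5 = 1·110937 + 22025 = 132962, q_5 = 1·27461 + 5452 = 32913 → 132962/32913
APPEND 44: p_6 = 44·132962 + 110937 = 5961265, q_6 = 44·32913 + 27461 = 1475633 → 5961265/1475633
APPEND 28: p_7 = 28·5961265 + 132962 = 167048382, q_7 = 28·1475633 + 32913 = 41350637 → 167048382/41350637
APPEND 44: p_8 = 44·167048382 + 5961265 = 7356090073, q_8 = 44·41350637 + 1475633 = 1820903661 → 7356090073/1820903661
APPEND 45: p_9 = 45·7356090073 + 167048382 = 331191101667, q_9 = 45·1820903661 + 41350637 = 81982015382 → 331191101667/81982015382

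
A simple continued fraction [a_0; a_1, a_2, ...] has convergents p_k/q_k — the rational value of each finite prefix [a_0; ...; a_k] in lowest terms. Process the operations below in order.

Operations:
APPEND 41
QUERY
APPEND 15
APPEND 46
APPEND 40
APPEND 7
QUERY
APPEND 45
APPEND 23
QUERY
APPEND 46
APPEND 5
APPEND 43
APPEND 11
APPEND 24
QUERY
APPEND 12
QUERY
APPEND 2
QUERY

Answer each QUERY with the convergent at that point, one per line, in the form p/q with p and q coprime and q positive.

41/1
7978249/194276
8291586972/201906001
21993189952314948/535549714125979
264831211528280657/6448827111170323
551655613008876262/13433203936466625

APPEND 41: p_0 = 41·1 + 0 = 41, q_0 = 41·0 + 1 = 1 → 41/1
APPEND 15: p_1 = 15·41 + 1 = 616, q_1 = 15·1 + 0 = 15 → 616/15
APPEND 46: p_2 = 46·616 + 41 = 28377, q_2 = 46·15 + 1 = 691 → 28377/691
APPEND 40: p_3 = 40·28377 + 616 = 1135696, q_3 = 40·691 + 15 = 27655 → 1135696/27655
APPEND 7: p_4 = 7·1135696 + 28377 = 7978249, q_4 = 7·27655 + 691 = 194276 → 7978249/194276
APPEND 45: p_5 = 45·7978249 + 1135696 = 360156901, q_5 = 45·194276 + 27655 = 8770075 → 360156901/8770075
APPEND 23: p_6 = 23·360156901 + 7978249 = 8291586972, q_6 = 23·8770075 + 194276 = 201906001 → 8291586972/201906001
APPEND 46: p_7 = 46·8291586972 + 360156901 = 381773157613, q_7 = 46·201906001 + 8770075 = 9296446121 → 381773157613/9296446121
APPEND 5: p_8 = 5·381773157613 + 8291586972 = 1917157375037, q_8 = 5·9296446121 + 201906001 = 46684136606 → 1917157375037/46684136606
APPEND 43: p_9 = 43·1917157375037 + 381773157613 = 82819540284204, q_9 = 43·46684136606 + 9296446121 = 2016714320179 → 82819540284204/2016714320179
APPEND 11: p_10 = 11·82819540284204 + 1917157375037 = 912932100501281, q_10 = 11·2016714320179 + 46684136606 = 22230541658575 → 912932100501281/22230541658575
APPEND 24: p_11 = 24·912932100501281 + 82819540284204 = 21993189952314948, q_11 = 24·22230541658575 + 2016714320179 = 535549714125979 → 21993189952314948/535549714125979
APPEND 12: p_12 = 12·21993189952314948 + 912932100501281 = 264831211528280657, q_12 = 12·535549714125979 + 22230541658575 = 6448827111170323 → 264831211528280657/6448827111170323
APPEND 2: p_13 = 2·264831211528280657 + 21993189952314948 = 551655613008876262, q_13 = 2·6448827111170323 + 535549714125979 = 13433203936466625 → 551655613008876262/13433203936466625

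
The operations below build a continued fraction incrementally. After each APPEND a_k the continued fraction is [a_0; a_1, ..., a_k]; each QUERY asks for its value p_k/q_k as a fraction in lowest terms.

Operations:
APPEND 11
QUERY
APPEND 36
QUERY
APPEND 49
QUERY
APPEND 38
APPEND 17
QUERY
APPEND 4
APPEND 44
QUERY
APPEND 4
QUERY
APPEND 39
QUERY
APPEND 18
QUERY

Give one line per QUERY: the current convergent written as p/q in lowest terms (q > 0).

11/1
397/36
19464/1765
12599957/1142567
2262753665/205187023
9102154517/825385466
357246779828/32395220197
6439544191421/583939349012

APPEND 11: p_0 = 11·1 + 0 = 11, q_0 = 11·0 + 1 = 1 → 11/1
APPEND 36: p_1 = 36·11 + 1 = 397, q_1 = 36·1 + 0 = 36 → 397/36
APPEND 49: p_2 = 49·397 + 11 = 19464, q_2 = 49·36 + 1 = 1765 → 19464/1765
APPEND 38: p_3 = 38·19464 + 397 = 740029, q_3 = 38·1765 + 36 = 67106 → 740029/67106
APPEND 17: p_4 = 17·740029 + 19464 = 12599957, q_4 = 17·67106 + 1765 = 1142567 → 12599957/1142567
APPEND 4: p_5 = 4·12599957 + 740029 = 51139857, q_5 = 4·1142567 + 67106 = 4637374 → 51139857/4637374
APPEND 44: p_6 = 44·51139857 + 12599957 = 2262753665, q_6 = 44·4637374 + 1142567 = 205187023 → 2262753665/205187023
APPEND 4: p_7 = 4·2262753665 + 51139857 = 9102154517, q_7 = 4·205187023 + 4637374 = 825385466 → 9102154517/825385466
APPEND 39: p_8 = 39·9102154517 + 2262753665 = 357246779828, q_8 = 39·825385466 + 205187023 = 32395220197 → 357246779828/32395220197
APPEND 18: p_9 = 18·357246779828 + 9102154517 = 6439544191421, q_9 = 18·32395220197 + 825385466 = 583939349012 → 6439544191421/583939349012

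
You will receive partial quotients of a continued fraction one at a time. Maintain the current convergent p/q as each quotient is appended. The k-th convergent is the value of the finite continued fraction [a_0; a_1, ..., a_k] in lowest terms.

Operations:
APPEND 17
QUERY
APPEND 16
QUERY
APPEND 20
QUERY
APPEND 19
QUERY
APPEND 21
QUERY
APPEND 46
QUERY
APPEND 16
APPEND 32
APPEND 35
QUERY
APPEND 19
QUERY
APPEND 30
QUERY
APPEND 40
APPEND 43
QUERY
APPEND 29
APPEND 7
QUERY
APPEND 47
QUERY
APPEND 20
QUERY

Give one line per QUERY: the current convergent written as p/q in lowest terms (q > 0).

17/1
273/16
5477/321
104336/6115
2196533/128736
101144854/5927971
1820136484727/106675879897
34634550808971/2029886886718
1040856660753857/61003282481437
1792803598842173650/105073934286681951
366023616470670167357/21452177722786127390
17255142947388901864880/1011301939226447908107
345468882564248707464957/20247490962251744289530

APPEND 17: p_0 = 17·1 + 0 = 17, q_0 = 17·0 + 1 = 1 → 17/1
APPEND 16: p_1 = 16·17 + 1 = 273, q_1 = 16·1 + 0 = 16 → 273/16
APPEND 20: p_2 = 20·273 + 17 = 5477, q_2 = 20·16 + 1 = 321 → 5477/321
APPEND 19: p_3 = 19·5477 + 273 = 104336, q_3 = 19·321 + 16 = 6115 → 104336/6115
APPEND 21: p_4 = 21·104336 + 5477 = 2196533, q_4 = 21·6115 + 321 = 128736 → 2196533/128736
APPEND 46: p_5 = 46·2196533 + 104336 = 101144854, q_5 = 46·128736 + 6115 = 5927971 → 101144854/5927971
APPEND 16: p_6 = 16·101144854 + 2196533 = 1620514197, q_6 = 16·5927971 + 128736 = 94976272 → 1620514197/94976272
APPEND 32: p_7 = 32·1620514197 + 101144854 = 51957599158, q_7 = 32·94976272 + 5927971 = 3045168675 → 51957599158/3045168675
APPEND 35: p_8 = 35·51957599158 + 1620514197 = 1820136484727, q_8 = 35·3045168675 + 94976272 = 106675879897 → 1820136484727/106675879897
APPEND 19: p_9 = 19·1820136484727 + 51957599158 = 34634550808971, q_9 = 19·106675879897 + 3045168675 = 2029886886718 → 34634550808971/2029886886718
APPEND 30: p_10 = 30·34634550808971 + 1820136484727 = 1040856660753857, q_10 = 30·2029886886718 + 106675879897 = 61003282481437 → 1040856660753857/61003282481437
APPEND 40: p_11 = 40·1040856660753857 + 34634550808971 = 41668900980963251, q_11 = 40·61003282481437 + 2029886886718 = 2442161186144198 → 41668900980963251/2442161186144198
APPEND 43: p_12 = 43·41668900980963251 + 1040856660753857 = 1792803598842173650, q_12 = 43·2442161186144198 + 61003282481437 = 105073934286681951 → 1792803598842173650/105073934286681951
APPEND 29: p_13 = 29·1792803598842173650 + 41668900980963251 = 52032973267403999101, q_13 = 29·105073934286681951 + 2442161186144198 = 3049586255499920777 → 52032973267403999101/3049586255499920777
APPEND 7: p_14 = 7·52032973267403999101 + 1792803598842173650 = 366023616470670167357, q_14 = 7·3049586255499920777 + 105073934286681951 = 21452177722786127390 → 366023616470670167357/21452177722786127390
APPEND 47: p_15 = 47·366023616470670167357 + 52032973267403999101 = 17255142947388901864880, q_15 = 47·21452177722786127390 + 3049586255499920777 = 1011301939226447908107 → 17255142947388901864880/1011301939226447908107
APPEND 20: p_16 = 20·17255142947388901864880 + 366023616470670167357 = 345468882564248707464957, q_16 = 20·1011301939226447908107 + 21452177722786127390 = 20247490962251744289530 → 345468882564248707464957/20247490962251744289530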